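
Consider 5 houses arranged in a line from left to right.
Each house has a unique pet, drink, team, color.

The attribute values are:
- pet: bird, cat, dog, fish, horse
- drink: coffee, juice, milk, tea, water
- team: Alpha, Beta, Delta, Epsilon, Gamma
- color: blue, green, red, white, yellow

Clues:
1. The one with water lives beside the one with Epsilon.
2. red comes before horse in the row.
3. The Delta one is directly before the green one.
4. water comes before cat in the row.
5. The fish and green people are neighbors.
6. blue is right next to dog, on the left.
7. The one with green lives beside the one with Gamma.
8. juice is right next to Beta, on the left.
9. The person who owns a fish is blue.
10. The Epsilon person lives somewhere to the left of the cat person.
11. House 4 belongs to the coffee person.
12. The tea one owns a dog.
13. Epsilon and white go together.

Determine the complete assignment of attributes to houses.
Solution:

House | Pet | Drink | Team | Color
----------------------------------
  1   | fish | juice | Delta | blue
  2   | dog | tea | Beta | green
  3   | bird | water | Gamma | red
  4   | horse | coffee | Epsilon | white
  5   | cat | milk | Alpha | yellow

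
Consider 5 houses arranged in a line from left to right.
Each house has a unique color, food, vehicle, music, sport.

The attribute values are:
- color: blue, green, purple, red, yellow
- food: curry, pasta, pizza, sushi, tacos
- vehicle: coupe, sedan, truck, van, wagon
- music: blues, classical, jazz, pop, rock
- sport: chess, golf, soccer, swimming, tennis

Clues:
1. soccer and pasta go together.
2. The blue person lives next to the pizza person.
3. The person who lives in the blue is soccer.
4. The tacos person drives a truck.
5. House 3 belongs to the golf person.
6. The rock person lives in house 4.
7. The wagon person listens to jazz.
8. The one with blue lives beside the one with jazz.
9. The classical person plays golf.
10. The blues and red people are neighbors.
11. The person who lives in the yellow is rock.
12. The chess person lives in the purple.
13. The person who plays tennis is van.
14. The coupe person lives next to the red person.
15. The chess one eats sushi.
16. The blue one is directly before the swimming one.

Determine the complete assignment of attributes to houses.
Solution:

House | Color | Food | Vehicle | Music | Sport
----------------------------------------------
  1   | blue | pasta | coupe | blues | soccer
  2   | red | pizza | wagon | jazz | swimming
  3   | green | tacos | truck | classical | golf
  4   | yellow | curry | van | rock | tennis
  5   | purple | sushi | sedan | pop | chess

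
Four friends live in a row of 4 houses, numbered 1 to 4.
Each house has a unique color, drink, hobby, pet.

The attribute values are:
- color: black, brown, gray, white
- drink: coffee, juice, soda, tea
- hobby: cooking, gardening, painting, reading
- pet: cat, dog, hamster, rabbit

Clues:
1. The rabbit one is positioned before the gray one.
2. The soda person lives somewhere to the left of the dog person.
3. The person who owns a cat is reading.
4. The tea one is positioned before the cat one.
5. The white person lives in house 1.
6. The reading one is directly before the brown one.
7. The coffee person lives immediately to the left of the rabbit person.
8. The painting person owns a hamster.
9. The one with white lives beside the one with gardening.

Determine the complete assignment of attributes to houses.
Solution:

House | Color | Drink | Hobby | Pet
-----------------------------------
  1   | white | coffee | painting | hamster
  2   | black | tea | gardening | rabbit
  3   | gray | soda | reading | cat
  4   | brown | juice | cooking | dog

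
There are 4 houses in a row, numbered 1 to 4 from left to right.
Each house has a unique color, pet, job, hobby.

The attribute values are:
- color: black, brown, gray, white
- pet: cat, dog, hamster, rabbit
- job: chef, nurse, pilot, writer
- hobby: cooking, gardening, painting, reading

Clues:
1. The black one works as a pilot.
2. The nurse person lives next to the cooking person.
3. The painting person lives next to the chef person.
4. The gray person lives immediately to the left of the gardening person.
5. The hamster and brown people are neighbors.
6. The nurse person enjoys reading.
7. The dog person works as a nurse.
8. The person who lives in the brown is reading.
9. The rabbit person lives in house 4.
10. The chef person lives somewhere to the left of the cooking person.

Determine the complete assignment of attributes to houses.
Solution:

House | Color | Pet | Job | Hobby
---------------------------------
  1   | gray | cat | writer | painting
  2   | white | hamster | chef | gardening
  3   | brown | dog | nurse | reading
  4   | black | rabbit | pilot | cooking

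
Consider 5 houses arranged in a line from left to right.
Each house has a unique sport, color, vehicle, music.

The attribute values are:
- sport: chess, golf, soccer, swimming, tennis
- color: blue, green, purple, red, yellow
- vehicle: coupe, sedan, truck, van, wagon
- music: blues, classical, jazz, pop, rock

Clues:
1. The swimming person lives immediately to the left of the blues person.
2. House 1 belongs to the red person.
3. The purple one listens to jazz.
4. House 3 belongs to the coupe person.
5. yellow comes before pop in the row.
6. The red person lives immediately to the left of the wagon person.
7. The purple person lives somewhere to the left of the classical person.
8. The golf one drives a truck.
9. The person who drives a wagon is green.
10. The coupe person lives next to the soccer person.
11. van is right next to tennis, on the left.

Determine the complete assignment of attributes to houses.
Solution:

House | Sport | Color | Vehicle | Music
---------------------------------------
  1   | swimming | red | van | rock
  2   | tennis | green | wagon | blues
  3   | chess | purple | coupe | jazz
  4   | soccer | yellow | sedan | classical
  5   | golf | blue | truck | pop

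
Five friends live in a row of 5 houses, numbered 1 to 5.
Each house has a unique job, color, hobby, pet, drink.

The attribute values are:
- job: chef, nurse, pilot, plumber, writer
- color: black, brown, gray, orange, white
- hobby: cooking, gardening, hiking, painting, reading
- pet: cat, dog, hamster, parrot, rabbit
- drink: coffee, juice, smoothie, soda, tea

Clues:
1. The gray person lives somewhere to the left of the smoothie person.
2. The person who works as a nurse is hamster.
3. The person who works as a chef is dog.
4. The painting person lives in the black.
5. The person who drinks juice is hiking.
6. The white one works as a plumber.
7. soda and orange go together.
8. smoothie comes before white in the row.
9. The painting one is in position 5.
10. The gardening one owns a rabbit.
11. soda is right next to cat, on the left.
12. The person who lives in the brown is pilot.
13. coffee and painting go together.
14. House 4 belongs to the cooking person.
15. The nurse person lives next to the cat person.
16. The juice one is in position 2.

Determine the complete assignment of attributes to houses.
Solution:

House | Job | Color | Hobby | Pet | Drink
-----------------------------------------
  1   | nurse | orange | reading | hamster | soda
  2   | writer | gray | hiking | cat | juice
  3   | pilot | brown | gardening | rabbit | smoothie
  4   | plumber | white | cooking | parrot | tea
  5   | chef | black | painting | dog | coffee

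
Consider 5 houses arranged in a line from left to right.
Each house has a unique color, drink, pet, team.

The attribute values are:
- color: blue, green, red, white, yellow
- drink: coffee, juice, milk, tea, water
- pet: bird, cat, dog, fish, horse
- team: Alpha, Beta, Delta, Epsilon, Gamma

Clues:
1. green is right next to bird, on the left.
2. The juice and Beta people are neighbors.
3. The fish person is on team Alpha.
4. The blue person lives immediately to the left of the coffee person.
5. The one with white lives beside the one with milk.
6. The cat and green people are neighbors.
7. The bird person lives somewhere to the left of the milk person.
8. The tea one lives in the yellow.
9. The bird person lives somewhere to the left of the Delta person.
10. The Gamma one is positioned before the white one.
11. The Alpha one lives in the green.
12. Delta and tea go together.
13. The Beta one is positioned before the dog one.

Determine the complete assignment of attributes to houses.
Solution:

House | Color | Drink | Pet | Team
----------------------------------
  1   | blue | water | cat | Gamma
  2   | green | coffee | fish | Alpha
  3   | white | juice | bird | Epsilon
  4   | red | milk | horse | Beta
  5   | yellow | tea | dog | Delta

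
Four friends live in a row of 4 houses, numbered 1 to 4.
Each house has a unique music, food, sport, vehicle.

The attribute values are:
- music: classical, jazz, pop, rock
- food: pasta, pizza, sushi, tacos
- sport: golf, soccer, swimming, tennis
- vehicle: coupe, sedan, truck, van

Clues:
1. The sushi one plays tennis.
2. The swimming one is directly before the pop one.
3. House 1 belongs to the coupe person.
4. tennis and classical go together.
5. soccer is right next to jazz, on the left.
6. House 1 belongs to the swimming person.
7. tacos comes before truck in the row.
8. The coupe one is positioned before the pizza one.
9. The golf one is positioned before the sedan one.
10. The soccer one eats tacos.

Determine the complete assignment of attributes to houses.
Solution:

House | Music | Food | Sport | Vehicle
--------------------------------------
  1   | rock | pasta | swimming | coupe
  2   | pop | tacos | soccer | van
  3   | jazz | pizza | golf | truck
  4   | classical | sushi | tennis | sedan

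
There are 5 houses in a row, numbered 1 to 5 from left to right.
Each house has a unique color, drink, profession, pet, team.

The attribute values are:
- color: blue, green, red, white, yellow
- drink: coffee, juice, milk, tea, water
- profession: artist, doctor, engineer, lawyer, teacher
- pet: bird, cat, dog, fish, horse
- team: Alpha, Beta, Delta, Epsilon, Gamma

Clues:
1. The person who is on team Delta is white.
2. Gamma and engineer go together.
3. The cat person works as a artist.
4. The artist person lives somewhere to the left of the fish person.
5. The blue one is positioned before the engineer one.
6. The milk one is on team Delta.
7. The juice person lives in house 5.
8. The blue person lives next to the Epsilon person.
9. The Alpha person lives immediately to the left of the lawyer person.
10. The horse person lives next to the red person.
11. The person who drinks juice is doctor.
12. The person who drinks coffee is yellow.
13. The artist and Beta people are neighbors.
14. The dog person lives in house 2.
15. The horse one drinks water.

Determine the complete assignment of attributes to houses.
Solution:

House | Color | Drink | Profession | Pet | Team
-----------------------------------------------
  1   | blue | water | teacher | horse | Alpha
  2   | red | tea | lawyer | dog | Epsilon
  3   | yellow | coffee | engineer | bird | Gamma
  4   | white | milk | artist | cat | Delta
  5   | green | juice | doctor | fish | Beta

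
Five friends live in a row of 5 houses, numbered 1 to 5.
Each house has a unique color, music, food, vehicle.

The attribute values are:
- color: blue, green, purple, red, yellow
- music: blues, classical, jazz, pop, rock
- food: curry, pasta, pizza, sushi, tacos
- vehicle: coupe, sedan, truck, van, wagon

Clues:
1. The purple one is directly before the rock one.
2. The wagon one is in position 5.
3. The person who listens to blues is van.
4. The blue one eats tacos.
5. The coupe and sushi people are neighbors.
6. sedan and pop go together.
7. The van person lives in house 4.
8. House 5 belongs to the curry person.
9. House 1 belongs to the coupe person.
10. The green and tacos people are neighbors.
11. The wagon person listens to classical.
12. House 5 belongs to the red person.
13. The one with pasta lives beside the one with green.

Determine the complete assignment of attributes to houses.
Solution:

House | Color | Music | Food | Vehicle
--------------------------------------
  1   | purple | jazz | pasta | coupe
  2   | green | rock | sushi | truck
  3   | blue | pop | tacos | sedan
  4   | yellow | blues | pizza | van
  5   | red | classical | curry | wagon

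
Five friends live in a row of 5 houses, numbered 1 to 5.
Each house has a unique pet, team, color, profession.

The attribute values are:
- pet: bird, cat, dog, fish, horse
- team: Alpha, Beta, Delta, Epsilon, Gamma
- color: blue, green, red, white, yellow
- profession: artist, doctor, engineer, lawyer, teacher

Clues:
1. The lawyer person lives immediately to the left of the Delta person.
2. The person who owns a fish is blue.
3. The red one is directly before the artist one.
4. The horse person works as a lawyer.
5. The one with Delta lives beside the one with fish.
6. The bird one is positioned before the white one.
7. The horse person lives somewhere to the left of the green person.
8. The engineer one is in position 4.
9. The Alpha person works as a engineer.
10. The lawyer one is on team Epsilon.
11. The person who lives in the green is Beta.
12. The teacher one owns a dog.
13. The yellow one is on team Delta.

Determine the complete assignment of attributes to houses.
Solution:

House | Pet | Team | Color | Profession
---------------------------------------
  1   | horse | Epsilon | red | lawyer
  2   | bird | Delta | yellow | artist
  3   | fish | Gamma | blue | doctor
  4   | cat | Alpha | white | engineer
  5   | dog | Beta | green | teacher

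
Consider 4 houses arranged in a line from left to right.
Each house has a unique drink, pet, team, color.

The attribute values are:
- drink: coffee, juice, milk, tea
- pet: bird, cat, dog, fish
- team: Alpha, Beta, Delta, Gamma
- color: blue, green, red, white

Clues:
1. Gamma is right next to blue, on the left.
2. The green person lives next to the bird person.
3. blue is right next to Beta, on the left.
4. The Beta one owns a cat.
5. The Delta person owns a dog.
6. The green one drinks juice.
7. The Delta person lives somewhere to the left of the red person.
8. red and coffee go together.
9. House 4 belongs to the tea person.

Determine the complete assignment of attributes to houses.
Solution:

House | Drink | Pet | Team | Color
----------------------------------
  1   | juice | dog | Delta | green
  2   | coffee | bird | Gamma | red
  3   | milk | fish | Alpha | blue
  4   | tea | cat | Beta | white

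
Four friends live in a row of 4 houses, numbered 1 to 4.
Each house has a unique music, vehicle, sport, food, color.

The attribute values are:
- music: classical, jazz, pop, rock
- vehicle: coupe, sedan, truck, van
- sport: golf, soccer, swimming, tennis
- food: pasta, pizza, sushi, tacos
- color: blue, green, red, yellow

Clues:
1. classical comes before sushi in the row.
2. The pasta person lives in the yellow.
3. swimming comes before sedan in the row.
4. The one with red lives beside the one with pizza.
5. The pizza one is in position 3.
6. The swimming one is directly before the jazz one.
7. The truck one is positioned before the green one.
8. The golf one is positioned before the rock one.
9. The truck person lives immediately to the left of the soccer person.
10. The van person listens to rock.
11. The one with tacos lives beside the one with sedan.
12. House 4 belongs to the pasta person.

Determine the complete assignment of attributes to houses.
Solution:

House | Music | Vehicle | Sport | Food | Color
----------------------------------------------
  1   | classical | truck | swimming | tacos | blue
  2   | jazz | sedan | soccer | sushi | red
  3   | pop | coupe | golf | pizza | green
  4   | rock | van | tennis | pasta | yellow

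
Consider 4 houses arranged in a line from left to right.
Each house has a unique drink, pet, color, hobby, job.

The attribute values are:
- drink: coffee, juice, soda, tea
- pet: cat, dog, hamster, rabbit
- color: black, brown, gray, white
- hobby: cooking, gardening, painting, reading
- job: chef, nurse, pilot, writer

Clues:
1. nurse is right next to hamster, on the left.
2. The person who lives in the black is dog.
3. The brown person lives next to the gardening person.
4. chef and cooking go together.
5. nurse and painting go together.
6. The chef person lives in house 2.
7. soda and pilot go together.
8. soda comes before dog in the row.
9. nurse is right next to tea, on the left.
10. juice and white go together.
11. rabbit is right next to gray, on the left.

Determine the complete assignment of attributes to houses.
Solution:

House | Drink | Pet | Color | Hobby | Job
-----------------------------------------
  1   | juice | rabbit | white | painting | nurse
  2   | tea | hamster | gray | cooking | chef
  3   | soda | cat | brown | reading | pilot
  4   | coffee | dog | black | gardening | writer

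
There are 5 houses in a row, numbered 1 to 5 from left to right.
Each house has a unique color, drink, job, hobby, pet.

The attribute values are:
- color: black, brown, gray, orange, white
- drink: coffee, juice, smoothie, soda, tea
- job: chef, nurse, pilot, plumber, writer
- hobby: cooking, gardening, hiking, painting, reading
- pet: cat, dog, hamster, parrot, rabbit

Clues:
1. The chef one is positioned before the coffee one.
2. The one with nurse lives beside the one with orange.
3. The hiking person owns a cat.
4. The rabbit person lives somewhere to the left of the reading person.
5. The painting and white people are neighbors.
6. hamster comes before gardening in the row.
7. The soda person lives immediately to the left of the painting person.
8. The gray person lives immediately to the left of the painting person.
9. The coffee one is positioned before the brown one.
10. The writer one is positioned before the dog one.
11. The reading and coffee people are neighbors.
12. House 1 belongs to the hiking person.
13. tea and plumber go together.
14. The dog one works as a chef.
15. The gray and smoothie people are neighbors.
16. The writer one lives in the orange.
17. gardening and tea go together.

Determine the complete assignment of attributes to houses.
Solution:

House | Color | Drink | Job | Hobby | Pet
-----------------------------------------
  1   | gray | soda | nurse | hiking | cat
  2   | orange | smoothie | writer | painting | rabbit
  3   | white | juice | chef | reading | dog
  4   | black | coffee | pilot | cooking | hamster
  5   | brown | tea | plumber | gardening | parrot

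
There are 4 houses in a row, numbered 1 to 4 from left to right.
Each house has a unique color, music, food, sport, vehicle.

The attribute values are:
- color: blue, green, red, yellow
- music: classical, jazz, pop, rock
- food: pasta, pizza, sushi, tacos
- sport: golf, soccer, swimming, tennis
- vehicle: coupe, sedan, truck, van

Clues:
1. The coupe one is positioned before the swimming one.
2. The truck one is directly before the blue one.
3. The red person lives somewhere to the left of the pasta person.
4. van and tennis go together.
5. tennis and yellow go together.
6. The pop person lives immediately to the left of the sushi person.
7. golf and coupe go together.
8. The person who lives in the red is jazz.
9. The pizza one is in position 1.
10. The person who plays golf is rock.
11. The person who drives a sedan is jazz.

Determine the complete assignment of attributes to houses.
Solution:

House | Color | Music | Food | Sport | Vehicle
----------------------------------------------
  1   | green | pop | pizza | soccer | truck
  2   | blue | rock | sushi | golf | coupe
  3   | red | jazz | tacos | swimming | sedan
  4   | yellow | classical | pasta | tennis | van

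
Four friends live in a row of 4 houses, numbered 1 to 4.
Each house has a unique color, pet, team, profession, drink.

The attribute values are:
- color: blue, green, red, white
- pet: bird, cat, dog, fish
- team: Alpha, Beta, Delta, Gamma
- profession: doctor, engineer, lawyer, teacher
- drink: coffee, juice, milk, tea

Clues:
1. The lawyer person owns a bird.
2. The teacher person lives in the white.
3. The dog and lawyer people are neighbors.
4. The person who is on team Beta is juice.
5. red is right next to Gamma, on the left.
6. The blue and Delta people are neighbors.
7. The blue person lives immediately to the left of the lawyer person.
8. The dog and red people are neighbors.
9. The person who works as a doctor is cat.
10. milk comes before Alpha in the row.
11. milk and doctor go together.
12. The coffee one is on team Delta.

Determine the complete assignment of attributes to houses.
Solution:

House | Color | Pet | Team | Profession | Drink
-----------------------------------------------
  1   | blue | dog | Beta | engineer | juice
  2   | red | bird | Delta | lawyer | coffee
  3   | green | cat | Gamma | doctor | milk
  4   | white | fish | Alpha | teacher | tea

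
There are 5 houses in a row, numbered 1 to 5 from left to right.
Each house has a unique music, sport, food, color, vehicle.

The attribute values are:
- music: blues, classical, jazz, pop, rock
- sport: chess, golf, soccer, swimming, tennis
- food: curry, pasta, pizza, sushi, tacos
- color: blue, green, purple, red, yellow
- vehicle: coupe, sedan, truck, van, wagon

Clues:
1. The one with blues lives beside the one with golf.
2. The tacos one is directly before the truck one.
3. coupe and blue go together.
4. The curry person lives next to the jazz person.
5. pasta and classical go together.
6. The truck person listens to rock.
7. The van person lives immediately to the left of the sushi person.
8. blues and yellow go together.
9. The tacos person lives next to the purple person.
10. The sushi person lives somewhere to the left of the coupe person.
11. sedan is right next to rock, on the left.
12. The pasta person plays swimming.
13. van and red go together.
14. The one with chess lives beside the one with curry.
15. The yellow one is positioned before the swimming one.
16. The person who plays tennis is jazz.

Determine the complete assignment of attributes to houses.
Solution:

House | Music | Sport | Food | Color | Vehicle
----------------------------------------------
  1   | blues | chess | tacos | yellow | sedan
  2   | rock | golf | curry | purple | truck
  3   | jazz | tennis | pizza | red | van
  4   | pop | soccer | sushi | green | wagon
  5   | classical | swimming | pasta | blue | coupe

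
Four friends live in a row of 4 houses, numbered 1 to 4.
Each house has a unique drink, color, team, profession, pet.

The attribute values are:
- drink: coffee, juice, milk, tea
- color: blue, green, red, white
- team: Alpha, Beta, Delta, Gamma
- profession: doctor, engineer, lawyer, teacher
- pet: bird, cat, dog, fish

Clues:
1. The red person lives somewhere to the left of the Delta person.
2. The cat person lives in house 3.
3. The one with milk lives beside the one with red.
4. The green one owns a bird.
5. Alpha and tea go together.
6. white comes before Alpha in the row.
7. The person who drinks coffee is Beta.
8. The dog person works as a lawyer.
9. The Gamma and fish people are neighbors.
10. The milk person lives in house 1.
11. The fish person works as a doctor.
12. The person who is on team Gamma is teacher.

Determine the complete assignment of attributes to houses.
Solution:

House | Drink | Color | Team | Profession | Pet
-----------------------------------------------
  1   | milk | green | Gamma | teacher | bird
  2   | coffee | red | Beta | doctor | fish
  3   | juice | white | Delta | engineer | cat
  4   | tea | blue | Alpha | lawyer | dog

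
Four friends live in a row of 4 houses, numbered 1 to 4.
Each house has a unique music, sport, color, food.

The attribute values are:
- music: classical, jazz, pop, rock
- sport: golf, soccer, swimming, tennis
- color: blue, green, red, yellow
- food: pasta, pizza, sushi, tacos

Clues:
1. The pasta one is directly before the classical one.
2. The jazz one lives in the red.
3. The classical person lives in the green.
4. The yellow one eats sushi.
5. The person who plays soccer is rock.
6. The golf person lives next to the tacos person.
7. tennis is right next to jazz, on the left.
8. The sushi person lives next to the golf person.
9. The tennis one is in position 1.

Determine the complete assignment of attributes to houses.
Solution:

House | Music | Sport | Color | Food
------------------------------------
  1   | pop | tennis | yellow | sushi
  2   | jazz | golf | red | pasta
  3   | classical | swimming | green | tacos
  4   | rock | soccer | blue | pizza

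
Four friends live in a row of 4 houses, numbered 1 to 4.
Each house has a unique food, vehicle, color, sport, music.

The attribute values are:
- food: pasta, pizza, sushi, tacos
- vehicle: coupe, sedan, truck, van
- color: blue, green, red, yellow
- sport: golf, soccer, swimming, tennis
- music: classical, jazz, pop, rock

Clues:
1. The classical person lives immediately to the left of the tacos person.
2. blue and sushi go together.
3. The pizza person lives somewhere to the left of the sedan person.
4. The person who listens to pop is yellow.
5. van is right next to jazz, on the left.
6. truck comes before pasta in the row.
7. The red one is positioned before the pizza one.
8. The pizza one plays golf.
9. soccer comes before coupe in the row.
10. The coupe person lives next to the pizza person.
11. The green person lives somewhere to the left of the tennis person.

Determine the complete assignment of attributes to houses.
Solution:

House | Food | Vehicle | Color | Sport | Music
----------------------------------------------
  1   | sushi | van | blue | soccer | classical
  2   | tacos | coupe | red | swimming | jazz
  3   | pizza | truck | green | golf | rock
  4   | pasta | sedan | yellow | tennis | pop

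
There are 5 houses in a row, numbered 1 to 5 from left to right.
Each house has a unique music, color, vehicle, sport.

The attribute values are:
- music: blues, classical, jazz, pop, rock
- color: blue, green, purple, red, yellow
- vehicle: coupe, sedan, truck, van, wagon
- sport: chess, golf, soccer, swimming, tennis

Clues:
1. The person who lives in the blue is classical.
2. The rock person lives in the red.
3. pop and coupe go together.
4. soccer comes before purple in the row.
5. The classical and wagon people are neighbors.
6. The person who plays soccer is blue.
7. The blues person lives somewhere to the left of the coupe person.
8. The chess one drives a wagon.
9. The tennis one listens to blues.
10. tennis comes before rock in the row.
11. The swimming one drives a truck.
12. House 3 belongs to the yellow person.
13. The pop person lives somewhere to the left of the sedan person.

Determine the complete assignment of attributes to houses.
Solution:

House | Music | Color | Vehicle | Sport
---------------------------------------
  1   | blues | green | van | tennis
  2   | rock | red | truck | swimming
  3   | pop | yellow | coupe | golf
  4   | classical | blue | sedan | soccer
  5   | jazz | purple | wagon | chess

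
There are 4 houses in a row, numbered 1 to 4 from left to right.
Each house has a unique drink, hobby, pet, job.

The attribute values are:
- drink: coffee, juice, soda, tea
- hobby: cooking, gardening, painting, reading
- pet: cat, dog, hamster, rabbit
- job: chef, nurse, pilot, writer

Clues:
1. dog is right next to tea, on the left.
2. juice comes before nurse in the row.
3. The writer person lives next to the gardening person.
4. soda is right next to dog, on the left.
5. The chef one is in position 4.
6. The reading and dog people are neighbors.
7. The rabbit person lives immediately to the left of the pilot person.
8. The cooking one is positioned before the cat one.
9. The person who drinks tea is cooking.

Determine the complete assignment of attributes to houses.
Solution:

House | Drink | Hobby | Pet | Job
---------------------------------
  1   | soda | reading | rabbit | writer
  2   | juice | gardening | dog | pilot
  3   | tea | cooking | hamster | nurse
  4   | coffee | painting | cat | chef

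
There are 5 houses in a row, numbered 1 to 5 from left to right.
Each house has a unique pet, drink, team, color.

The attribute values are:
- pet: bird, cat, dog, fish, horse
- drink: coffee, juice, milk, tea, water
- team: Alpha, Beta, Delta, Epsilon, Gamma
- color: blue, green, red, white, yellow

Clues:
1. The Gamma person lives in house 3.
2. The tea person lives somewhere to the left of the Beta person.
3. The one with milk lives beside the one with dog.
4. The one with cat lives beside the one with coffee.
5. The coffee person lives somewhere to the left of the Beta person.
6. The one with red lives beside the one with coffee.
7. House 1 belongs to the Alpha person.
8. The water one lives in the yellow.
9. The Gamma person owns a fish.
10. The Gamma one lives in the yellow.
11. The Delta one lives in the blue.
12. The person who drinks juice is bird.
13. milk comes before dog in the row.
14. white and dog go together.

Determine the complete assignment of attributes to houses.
Solution:

House | Pet | Drink | Team | Color
----------------------------------
  1   | cat | milk | Alpha | red
  2   | dog | coffee | Epsilon | white
  3   | fish | water | Gamma | yellow
  4   | horse | tea | Delta | blue
  5   | bird | juice | Beta | green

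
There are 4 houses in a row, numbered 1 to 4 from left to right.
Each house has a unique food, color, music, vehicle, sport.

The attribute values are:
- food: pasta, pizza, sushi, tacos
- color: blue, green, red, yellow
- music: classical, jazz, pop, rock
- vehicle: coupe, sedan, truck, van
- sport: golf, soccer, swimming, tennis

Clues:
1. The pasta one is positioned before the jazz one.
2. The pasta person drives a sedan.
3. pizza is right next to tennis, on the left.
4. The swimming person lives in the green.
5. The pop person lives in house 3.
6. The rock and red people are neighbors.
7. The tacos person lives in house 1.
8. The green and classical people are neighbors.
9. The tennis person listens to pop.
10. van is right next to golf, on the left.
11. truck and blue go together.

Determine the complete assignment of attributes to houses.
Solution:

House | Food | Color | Music | Vehicle | Sport
----------------------------------------------
  1   | tacos | green | rock | van | swimming
  2   | pizza | red | classical | coupe | golf
  3   | pasta | yellow | pop | sedan | tennis
  4   | sushi | blue | jazz | truck | soccer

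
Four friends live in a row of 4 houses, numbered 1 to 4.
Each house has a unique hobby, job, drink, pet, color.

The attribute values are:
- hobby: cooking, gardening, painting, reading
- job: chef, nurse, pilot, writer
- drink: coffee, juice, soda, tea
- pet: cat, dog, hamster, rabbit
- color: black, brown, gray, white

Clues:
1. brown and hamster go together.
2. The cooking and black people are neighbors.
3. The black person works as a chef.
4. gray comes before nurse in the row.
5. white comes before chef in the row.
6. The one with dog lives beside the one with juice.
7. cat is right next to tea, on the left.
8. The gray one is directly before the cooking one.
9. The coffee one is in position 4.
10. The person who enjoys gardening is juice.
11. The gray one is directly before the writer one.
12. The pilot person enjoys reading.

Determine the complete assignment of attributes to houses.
Solution:

House | Hobby | Job | Drink | Pet | Color
-----------------------------------------
  1   | reading | pilot | soda | cat | gray
  2   | cooking | writer | tea | dog | white
  3   | gardening | chef | juice | rabbit | black
  4   | painting | nurse | coffee | hamster | brown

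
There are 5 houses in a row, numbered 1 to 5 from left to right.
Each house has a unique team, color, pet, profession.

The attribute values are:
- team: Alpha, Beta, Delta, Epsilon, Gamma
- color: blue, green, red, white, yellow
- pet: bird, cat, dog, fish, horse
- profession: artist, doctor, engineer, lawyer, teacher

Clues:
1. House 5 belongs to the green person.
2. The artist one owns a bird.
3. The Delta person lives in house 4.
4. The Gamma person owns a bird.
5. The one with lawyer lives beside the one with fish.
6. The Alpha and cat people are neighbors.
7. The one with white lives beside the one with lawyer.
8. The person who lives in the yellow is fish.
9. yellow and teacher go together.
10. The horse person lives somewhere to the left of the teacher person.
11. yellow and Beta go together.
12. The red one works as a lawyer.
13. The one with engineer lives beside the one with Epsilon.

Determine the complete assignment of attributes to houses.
Solution:

House | Team | Color | Pet | Profession
---------------------------------------
  1   | Alpha | white | horse | engineer
  2   | Epsilon | red | cat | lawyer
  3   | Beta | yellow | fish | teacher
  4   | Delta | blue | dog | doctor
  5   | Gamma | green | bird | artist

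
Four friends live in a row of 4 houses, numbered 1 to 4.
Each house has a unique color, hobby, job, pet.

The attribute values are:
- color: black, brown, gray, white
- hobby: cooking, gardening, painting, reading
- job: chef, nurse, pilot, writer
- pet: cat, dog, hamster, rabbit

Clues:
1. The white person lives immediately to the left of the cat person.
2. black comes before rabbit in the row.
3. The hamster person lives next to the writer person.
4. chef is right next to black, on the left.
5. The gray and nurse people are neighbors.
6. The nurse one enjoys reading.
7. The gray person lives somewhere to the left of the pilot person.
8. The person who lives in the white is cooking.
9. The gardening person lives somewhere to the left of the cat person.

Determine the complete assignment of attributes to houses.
Solution:

House | Color | Hobby | Job | Pet
---------------------------------
  1   | gray | gardening | chef | dog
  2   | black | reading | nurse | hamster
  3   | white | cooking | writer | rabbit
  4   | brown | painting | pilot | cat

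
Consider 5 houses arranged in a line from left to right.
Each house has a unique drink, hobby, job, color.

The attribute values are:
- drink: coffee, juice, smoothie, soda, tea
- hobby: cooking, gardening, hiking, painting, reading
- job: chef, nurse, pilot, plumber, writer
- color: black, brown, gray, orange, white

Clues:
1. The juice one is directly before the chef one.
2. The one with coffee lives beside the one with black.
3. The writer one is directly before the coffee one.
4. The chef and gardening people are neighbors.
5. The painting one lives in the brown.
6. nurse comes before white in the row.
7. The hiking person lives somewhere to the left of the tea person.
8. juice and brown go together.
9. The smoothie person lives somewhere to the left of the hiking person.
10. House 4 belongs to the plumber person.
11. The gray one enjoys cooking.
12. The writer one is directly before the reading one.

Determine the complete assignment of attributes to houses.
Solution:

House | Drink | Hobby | Job | Color
-----------------------------------
  1   | juice | painting | writer | brown
  2   | coffee | reading | chef | orange
  3   | smoothie | gardening | nurse | black
  4   | soda | hiking | plumber | white
  5   | tea | cooking | pilot | gray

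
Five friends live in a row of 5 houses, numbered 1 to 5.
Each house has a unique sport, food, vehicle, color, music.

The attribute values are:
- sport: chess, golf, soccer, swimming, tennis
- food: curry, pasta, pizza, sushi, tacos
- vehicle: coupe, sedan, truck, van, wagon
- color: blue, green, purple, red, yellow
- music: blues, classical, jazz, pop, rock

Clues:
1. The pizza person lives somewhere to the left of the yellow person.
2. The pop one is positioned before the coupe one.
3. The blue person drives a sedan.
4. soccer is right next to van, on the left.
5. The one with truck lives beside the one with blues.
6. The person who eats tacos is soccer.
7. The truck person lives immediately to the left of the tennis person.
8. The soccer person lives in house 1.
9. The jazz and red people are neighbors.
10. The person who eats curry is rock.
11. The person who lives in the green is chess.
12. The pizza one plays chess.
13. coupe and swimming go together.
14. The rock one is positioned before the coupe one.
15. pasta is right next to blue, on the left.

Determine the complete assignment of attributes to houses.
Solution:

House | Sport | Food | Vehicle | Color | Music
----------------------------------------------
  1   | soccer | tacos | truck | purple | jazz
  2   | tennis | pasta | van | red | blues
  3   | golf | curry | sedan | blue | rock
  4   | chess | pizza | wagon | green | pop
  5   | swimming | sushi | coupe | yellow | classical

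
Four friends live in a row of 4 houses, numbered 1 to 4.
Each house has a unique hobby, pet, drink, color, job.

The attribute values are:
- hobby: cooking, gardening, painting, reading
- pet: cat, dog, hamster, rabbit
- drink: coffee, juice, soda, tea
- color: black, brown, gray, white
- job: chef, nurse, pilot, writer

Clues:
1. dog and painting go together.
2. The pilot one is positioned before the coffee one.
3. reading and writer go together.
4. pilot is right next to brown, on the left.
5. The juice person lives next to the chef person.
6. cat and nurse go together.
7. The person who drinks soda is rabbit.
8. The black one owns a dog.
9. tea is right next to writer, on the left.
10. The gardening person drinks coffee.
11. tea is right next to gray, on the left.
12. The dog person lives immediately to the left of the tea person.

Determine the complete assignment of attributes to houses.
Solution:

House | Hobby | Pet | Drink | Color | Job
-----------------------------------------
  1   | painting | dog | juice | black | pilot
  2   | cooking | hamster | tea | brown | chef
  3   | reading | rabbit | soda | gray | writer
  4   | gardening | cat | coffee | white | nurse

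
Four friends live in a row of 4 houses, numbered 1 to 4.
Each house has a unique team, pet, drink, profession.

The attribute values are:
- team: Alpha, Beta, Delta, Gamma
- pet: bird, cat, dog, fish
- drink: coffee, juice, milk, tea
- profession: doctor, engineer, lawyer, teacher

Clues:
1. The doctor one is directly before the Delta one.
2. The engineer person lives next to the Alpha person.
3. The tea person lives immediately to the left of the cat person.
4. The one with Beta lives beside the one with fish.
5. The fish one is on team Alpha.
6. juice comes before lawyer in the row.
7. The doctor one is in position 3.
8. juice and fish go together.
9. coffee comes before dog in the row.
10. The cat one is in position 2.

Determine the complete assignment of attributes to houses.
Solution:

House | Team | Pet | Drink | Profession
---------------------------------------
  1   | Gamma | bird | tea | teacher
  2   | Beta | cat | coffee | engineer
  3   | Alpha | fish | juice | doctor
  4   | Delta | dog | milk | lawyer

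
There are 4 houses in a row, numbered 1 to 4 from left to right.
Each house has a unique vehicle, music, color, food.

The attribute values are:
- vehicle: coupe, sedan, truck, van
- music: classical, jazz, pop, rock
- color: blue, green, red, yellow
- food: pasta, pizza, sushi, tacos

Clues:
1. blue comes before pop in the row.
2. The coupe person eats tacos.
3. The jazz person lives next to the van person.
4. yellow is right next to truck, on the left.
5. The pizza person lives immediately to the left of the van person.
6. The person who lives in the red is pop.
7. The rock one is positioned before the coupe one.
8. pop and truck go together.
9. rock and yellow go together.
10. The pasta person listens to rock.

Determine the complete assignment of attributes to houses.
Solution:

House | Vehicle | Music | Color | Food
--------------------------------------
  1   | sedan | jazz | blue | pizza
  2   | van | rock | yellow | pasta
  3   | truck | pop | red | sushi
  4   | coupe | classical | green | tacos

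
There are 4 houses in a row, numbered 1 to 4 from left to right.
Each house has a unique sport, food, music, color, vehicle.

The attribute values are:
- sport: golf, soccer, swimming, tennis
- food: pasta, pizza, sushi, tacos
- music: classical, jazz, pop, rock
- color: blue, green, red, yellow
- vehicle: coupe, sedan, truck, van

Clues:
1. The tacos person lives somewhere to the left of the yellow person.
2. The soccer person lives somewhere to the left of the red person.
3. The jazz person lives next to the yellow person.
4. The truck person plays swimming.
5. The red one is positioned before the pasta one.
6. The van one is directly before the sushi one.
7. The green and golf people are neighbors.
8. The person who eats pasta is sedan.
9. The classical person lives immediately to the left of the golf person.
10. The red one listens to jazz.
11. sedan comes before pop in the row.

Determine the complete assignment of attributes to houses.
Solution:

House | Sport | Food | Music | Color | Vehicle
----------------------------------------------
  1   | soccer | tacos | classical | green | van
  2   | golf | sushi | jazz | red | coupe
  3   | tennis | pasta | rock | yellow | sedan
  4   | swimming | pizza | pop | blue | truck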